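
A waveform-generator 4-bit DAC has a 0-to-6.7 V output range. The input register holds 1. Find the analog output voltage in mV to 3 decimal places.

LSB = 6.7 V / 2^4 = 418.750 mV.
V_out = 0 + 1 × 0.41875 V = 0.41875 V.
= 418.750 mV.

418.750 mV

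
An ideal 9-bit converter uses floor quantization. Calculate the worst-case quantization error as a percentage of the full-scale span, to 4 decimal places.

0.1953 %

Truncating → worst-case error = 1 LSB = V_FS/2^9, so 100/512 = 0.195312 % of full scale.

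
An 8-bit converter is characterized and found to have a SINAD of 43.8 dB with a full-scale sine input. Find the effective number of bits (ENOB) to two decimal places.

ENOB = (SINAD − 1.76) / 6.02 = (43.8 − 1.76)/6.02 = 6.983.

6.98 bits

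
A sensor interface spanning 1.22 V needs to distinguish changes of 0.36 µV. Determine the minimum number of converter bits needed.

22 bits

Number of steps required ≥ 1.22 V / 0.36 µV = 3388888.89.
Need 2^N ≥ 3388888.89; 2^21 = 2097152, 2^22 = 4194304.
Minimum N = 22.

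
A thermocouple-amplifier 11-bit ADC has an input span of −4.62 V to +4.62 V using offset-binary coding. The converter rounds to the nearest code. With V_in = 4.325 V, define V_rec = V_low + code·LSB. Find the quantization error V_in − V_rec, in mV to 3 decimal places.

One LSB is 9.24 V / 2048 = 4.512 mV.
(4.325 − (−4.62))/0.00451172 = 1982.6147; round gives code 1983.
Reconstructed: 4.3267383 V.
V_in − V_rec = -0.00173828 V = -1.738 mV.

-1.738 mV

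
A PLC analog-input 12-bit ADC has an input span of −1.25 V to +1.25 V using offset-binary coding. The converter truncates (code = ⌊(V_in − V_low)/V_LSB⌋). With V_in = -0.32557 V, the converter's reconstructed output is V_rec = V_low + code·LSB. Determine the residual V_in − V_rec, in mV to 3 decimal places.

0.358 mV

LSB = 2.5/2^12 = 0.610 mV.
(V_in − V_low)/LSB = (-0.32557 − (−1.25))/0.000610352 = 1514.5861 → code 1514 (floor).
V_rec = (−1.25) + 1514·0.000610352 = -0.32592773 V.
Error = -0.32557 − (−0.32592773) = 0.000357734 V = 0.358 mV.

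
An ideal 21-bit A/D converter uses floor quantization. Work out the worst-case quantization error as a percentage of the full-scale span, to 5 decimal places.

Truncating → worst-case error = 1 LSB = V_FS/2^21, so 100/2097152 = 4.76837e-05 % of full scale.

0.00005 %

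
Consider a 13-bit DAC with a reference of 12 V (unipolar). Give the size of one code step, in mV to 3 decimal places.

Full-scale span = 12 V.
LSB = 12 / 2^13 = 12 / 8192 = 0.00146484 V = 1.465 mV.

1.465 mV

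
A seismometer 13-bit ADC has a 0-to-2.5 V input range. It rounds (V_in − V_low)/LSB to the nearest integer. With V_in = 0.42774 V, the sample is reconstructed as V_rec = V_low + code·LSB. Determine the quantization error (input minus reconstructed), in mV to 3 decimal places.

-0.116 mV

Step size: 2.5 V ÷ 2^13 = 305.18 µV.
(0.42774 − 0)/0.000305176 = 1401.6184; round gives code 1402.
Reconstructed: 0.42785645 V.
V_in − V_rec = -0.000116445 V = -0.116 mV.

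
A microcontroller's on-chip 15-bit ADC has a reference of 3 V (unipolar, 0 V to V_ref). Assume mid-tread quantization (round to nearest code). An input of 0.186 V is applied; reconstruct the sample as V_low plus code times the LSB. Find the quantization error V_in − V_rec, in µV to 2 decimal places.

-35.16 µV

One LSB is 3 V / 32768 = 91.55 µV.
(V_in − V_low)/LSB = (0.186 − 0)/9.15527e-05 = 2031.6160 → code 2032 (round).
Reconstructed: 0.18603516 V.
Difference: -3.51562e-05 V → -35.16 µV.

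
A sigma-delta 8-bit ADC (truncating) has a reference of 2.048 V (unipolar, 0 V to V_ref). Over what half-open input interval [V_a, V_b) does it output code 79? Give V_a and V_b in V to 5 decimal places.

[0.63200 V, 0.64000 V)

LSB = 2.048/2^8 = 8.000 mV.
V_a = V_low + 79·LSB = 0.632 V; V_b = V_low + 80·LSB = 0.64 V.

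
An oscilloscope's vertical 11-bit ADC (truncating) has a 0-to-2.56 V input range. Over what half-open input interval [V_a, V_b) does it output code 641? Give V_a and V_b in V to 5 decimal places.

LSB = 2.56/2^11 = 1.250 mV.
V_a = V_low + 641·LSB = 0.80125 V; V_b = V_low + 642·LSB = 0.8025 V.

[0.80125 V, 0.80250 V)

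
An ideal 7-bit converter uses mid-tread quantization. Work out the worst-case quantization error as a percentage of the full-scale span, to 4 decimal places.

0.3906 %

Rounding → worst-case error = ½ LSB = V_FS/2^8, so 100/256 = 0.390625 % of full scale.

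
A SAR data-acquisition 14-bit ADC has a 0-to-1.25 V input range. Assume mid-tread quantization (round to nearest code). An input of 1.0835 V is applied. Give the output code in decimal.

With 16384 levels over 1.25 V, one step is 76.29 µV.
(V_in − V_low)/LSB = (1.0835 − 0) / 7.62939e-05 = 14201.651.
So the output code is 14202.

code 14202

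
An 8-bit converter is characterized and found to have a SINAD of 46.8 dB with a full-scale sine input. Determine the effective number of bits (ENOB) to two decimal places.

ENOB = (SINAD − 1.76) / 6.02 = (46.8 − 1.76)/6.02 = 7.482.

7.48 bits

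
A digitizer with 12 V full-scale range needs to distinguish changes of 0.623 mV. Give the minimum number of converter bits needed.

15 bits

Number of steps required ≥ 12 V / 0.623 mV = 19261.64.
Need 2^N ≥ 19261.64; 2^14 = 16384, 2^15 = 32768.
Minimum N = 15.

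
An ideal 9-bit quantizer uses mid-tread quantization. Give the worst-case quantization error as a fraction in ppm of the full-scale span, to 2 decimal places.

976.56 ppm

Rounding → worst-case error = ½ LSB = V_FS/2^10, so 1e+06/1024 = 976.562 ppm of full scale.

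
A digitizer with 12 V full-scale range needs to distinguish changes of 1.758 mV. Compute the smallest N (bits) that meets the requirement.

Number of steps required ≥ 12 V / 1.758 mV = 6825.94.
Need 2^N ≥ 6825.94; 2^12 = 4096, 2^13 = 8192.
Minimum N = 13.

13 bits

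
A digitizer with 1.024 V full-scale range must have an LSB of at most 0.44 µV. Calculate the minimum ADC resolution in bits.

Number of steps required ≥ 1.024 V / 0.44 µV = 2327272.73.
Need 2^N ≥ 2327272.73; 2^21 = 2097152, 2^22 = 4194304.
Minimum N = 22.

22 bits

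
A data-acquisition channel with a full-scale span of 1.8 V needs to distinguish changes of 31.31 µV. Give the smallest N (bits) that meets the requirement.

16 bits

Number of steps required ≥ 1.8 V / 31.31 µV = 57489.62.
Need 2^N ≥ 57489.62; 2^15 = 32768, 2^16 = 65536.
Minimum N = 16.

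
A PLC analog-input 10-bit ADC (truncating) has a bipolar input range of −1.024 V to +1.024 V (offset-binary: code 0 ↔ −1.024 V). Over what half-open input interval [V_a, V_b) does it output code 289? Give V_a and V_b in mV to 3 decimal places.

LSB = 2.048/2^10 = 2.000 mV.
V_a = V_low + 289·LSB = -0.446 V; V_b = V_low + 290·LSB = -0.444 V.

[-446.000 mV, -444.000 mV)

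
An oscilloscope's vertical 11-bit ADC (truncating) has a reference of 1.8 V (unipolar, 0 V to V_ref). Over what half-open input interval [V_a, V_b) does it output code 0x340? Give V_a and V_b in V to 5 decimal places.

[0.73125 V, 0.73213 V)

LSB = 1.8/2^11 = 0.879 mV.
Code 0x340 = 832 decimal.
V_a = V_low + 832·LSB = 0.73125 V; V_b = V_low + 833·LSB = 0.732129 V.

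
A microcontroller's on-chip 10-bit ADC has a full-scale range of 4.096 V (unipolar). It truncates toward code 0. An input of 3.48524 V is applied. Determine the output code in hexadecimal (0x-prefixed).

With 1024 levels over 4.096 V, one step is 4.000 mV.
Input sits at 871.310 steps above V_low.
Floor → code 871.
In hexadecimal (0x-prefixed): 0x367.

code 0x367 (decimal 871)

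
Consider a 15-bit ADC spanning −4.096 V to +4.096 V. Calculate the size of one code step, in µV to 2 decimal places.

Full-scale span = 8.192 V.
LSB = 8.192 / 2^15 = 8.192 / 32768 = 0.00025 V = 250.00 µV.

250.00 µV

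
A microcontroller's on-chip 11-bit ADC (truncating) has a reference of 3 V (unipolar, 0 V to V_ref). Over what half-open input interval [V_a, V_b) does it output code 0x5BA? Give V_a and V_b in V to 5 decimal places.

[2.14746 V, 2.14893 V)

LSB = 3/2^11 = 1.465 mV.
Code 0x5BA = 1466 decimal.
V_a = V_low + 1466·LSB = 2.14746 V; V_b = V_low + 1467·LSB = 2.14893 V.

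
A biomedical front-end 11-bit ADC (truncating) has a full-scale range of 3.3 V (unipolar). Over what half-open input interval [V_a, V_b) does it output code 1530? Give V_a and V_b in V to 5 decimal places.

LSB = 3.3/2^11 = 1.611 mV.
V_a = V_low + 1530·LSB = 2.46533 V; V_b = V_low + 1531·LSB = 2.46694 V.

[2.46533 V, 2.46694 V)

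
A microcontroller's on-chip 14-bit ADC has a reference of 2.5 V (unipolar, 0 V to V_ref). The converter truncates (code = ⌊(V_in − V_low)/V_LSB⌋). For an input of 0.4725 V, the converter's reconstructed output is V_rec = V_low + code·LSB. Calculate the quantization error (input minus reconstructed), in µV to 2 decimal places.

LSB = 2.5/2^14 = 152.59 µV.
Scaled input = 3096.5760 LSBs, so code = 3096.
Code 3096 maps back to 0 + 3096×0.000152588 V = 0.47241211 V.
Difference: 8.78906e-05 V → 87.89 µV.

87.89 µV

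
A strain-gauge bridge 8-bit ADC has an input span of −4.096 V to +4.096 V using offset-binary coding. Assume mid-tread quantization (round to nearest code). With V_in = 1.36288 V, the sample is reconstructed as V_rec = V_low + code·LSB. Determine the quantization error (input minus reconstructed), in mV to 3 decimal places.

Step size: 8.192 V ÷ 2^8 = 32.000 mV.
(V_in − V_low)/LSB = (1.36288 − (−4.096))/0.032 = 170.5900 → code 171 (round).
Reconstructed: 1.376 V.
Error = 1.36288 − 1.376 = -0.01312 V = -13.120 mV.

-13.120 mV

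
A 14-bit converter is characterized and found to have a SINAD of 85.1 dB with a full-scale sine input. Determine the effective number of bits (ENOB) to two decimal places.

ENOB = (SINAD − 1.76) / 6.02 = (85.1 − 1.76)/6.02 = 13.844.

13.84 bits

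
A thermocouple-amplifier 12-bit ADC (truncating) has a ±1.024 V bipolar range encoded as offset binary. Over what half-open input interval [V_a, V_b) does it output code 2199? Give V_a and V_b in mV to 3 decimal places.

[75.500 mV, 76.000 mV)

LSB = 2.048/2^12 = 0.500 mV.
V_a = V_low + 2199·LSB = 0.0755 V; V_b = V_low + 2200·LSB = 0.076 V.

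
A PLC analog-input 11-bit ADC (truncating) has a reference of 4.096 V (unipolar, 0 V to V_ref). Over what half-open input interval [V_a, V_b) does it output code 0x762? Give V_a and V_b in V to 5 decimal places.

LSB = 4.096/2^11 = 2.000 mV.
Code 0x762 = 1890 decimal.
V_a = V_low + 1890·LSB = 3.78 V; V_b = V_low + 1891·LSB = 3.782 V.

[3.78000 V, 3.78200 V)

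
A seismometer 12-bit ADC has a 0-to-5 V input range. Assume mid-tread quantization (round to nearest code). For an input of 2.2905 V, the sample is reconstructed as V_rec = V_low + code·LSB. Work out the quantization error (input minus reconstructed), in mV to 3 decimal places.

One LSB is 5 V / 4096 = 1.221 mV.
Scaled input = 1876.3776 LSBs, so code = 1876.
Code 1876 maps back to 0 + 1876×0.0012207 V = 2.2900391 V.
Difference: 0.000460937 V → 0.461 mV.

0.461 mV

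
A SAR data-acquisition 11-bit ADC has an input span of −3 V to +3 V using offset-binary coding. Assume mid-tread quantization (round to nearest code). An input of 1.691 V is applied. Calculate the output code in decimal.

With 2048 levels over 6 V, one step is 2.930 mV.
Input sits at 1601.195 steps above V_low.
Round → code 1601.

code 1601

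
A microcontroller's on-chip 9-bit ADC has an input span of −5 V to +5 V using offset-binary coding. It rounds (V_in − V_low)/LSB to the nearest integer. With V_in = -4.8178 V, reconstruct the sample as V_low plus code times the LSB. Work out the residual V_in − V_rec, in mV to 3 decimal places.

One LSB is 10 V / 512 = 19.531 mV.
Scaled input = 9.3286 LSBs, so code = 9.
V_rec = (−5) + 9·0.0195312 = -4.8242188 V.
V_in − V_rec = 0.00641875 V = 6.419 mV.

6.419 mV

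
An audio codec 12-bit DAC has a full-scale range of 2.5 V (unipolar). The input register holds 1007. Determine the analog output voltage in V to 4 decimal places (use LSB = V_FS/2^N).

0.6146 V

LSB = 2.5 V / 2^12 = 0.610 mV.
V_out = 0 + 1007 × 0.000610352 V = 0.614624 V.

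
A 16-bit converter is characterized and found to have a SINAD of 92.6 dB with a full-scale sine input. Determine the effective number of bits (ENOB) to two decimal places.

15.09 bits

ENOB = (SINAD − 1.76) / 6.02 = (92.6 − 1.76)/6.02 = 15.090.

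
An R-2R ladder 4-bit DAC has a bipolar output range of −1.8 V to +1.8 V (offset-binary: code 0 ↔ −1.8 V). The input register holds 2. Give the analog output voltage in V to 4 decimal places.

-1.3500 V

LSB = 3.6 V / 2^4 = 225.000 mV.
V_out = (−1.8) + 2 × 0.225 V = -1.35 V.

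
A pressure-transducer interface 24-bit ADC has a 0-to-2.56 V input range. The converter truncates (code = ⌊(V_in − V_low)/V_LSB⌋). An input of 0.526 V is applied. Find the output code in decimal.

Full-scale span = 2.56 V; LSB = 2.56/2^24 = 0.15 µV.
(0.526 − 0) / 1.52588e-07 = 3447193.600 LSBs.
⌊·⌋(3447193.600) = 3447193.

code 3447193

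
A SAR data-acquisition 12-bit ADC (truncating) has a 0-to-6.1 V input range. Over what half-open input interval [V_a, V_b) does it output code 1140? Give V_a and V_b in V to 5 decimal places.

LSB = 6.1/2^12 = 1.489 mV.
V_a = V_low + 1140·LSB = 1.69775 V; V_b = V_low + 1141·LSB = 1.69924 V.

[1.69775 V, 1.69924 V)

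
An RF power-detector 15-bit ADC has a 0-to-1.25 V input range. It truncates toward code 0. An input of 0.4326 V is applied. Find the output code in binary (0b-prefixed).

Full-scale span = 1.25 V; LSB = 1.25/2^15 = 38.15 µV.
(0.4326 − 0) / 3.8147e-05 = 11340.349 LSBs.
Floor → code 11340.
In binary (0b-prefixed): 0b10110001001100.

code 0b10110001001100 (decimal 11340)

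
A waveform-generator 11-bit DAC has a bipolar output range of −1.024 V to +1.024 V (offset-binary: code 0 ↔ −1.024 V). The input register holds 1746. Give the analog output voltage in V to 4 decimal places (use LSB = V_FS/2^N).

0.7220 V

LSB = 2.048 V / 2^11 = 1.000 mV.
V_out = (−1.024) + 1746 × 0.001 V = 0.722 V.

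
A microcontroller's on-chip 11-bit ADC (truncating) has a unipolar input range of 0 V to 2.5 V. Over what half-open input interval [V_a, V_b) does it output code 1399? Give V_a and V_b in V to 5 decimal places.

LSB = 2.5/2^11 = 1.221 mV.
V_a = V_low + 1399·LSB = 1.70776 V; V_b = V_low + 1400·LSB = 1.70898 V.

[1.70776 V, 1.70898 V)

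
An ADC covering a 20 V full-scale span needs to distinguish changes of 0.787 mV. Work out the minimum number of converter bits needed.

Number of steps required ≥ 20 V / 0.787 mV = 25412.96.
Need 2^N ≥ 25412.96; 2^14 = 16384, 2^15 = 32768.
Minimum N = 15.

15 bits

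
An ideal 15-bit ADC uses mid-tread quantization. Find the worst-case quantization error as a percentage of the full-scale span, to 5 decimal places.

0.00153 %

Rounding → worst-case error = ½ LSB = V_FS/2^16, so 100/65536 = 0.00152588 % of full scale.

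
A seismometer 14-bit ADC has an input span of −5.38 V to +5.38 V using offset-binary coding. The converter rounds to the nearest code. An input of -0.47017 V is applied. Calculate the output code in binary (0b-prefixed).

code 0b1110100110100 (decimal 7476)

With 16384 levels over 10.76 V, one step is 0.657 mV.
(-0.47017 − (−5.38)) / 0.000656738 = 7476.083 LSBs.
So the output code is 7476.
In binary (0b-prefixed): 0b1110100110100.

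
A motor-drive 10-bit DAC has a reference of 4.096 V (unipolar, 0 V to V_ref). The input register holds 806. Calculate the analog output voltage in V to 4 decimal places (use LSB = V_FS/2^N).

3.2240 V

LSB = 4.096 V / 2^10 = 4.000 mV.
V_out = 0 + 806 × 0.004 V = 3.224 V.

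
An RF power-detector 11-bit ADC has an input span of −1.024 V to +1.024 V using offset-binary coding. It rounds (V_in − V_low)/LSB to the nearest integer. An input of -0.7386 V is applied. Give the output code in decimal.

With 2048 levels over 2.048 V, one step is 1.000 mV.
Input sits at 285.400 steps above V_low.
Round → code 285.

code 285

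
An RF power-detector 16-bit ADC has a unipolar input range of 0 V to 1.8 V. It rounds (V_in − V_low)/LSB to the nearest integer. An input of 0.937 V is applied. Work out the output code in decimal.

LSB = 1.8 V / 65536 = 27.47 µV.
(0.937 − 0) / 2.74658e-05 = 34115.129 LSBs.
So the output code is 34115.

code 34115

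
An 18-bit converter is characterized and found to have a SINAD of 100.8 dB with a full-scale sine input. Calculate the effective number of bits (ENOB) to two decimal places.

16.45 bits

ENOB = (SINAD − 1.76) / 6.02 = (100.8 − 1.76)/6.02 = 16.452.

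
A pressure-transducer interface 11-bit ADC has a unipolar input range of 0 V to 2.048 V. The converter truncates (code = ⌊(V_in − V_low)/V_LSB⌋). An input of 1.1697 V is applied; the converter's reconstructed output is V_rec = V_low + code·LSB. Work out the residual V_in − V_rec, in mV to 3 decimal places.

0.700 mV

LSB = 2.048/2^11 = 1.000 mV.
(V_in − V_low)/LSB = (1.1697 − 0)/0.001 = 1169.7000 → code 1169 (floor).
Code 1169 maps back to 0 + 1169×0.001 V = 1.169 V.
Difference: 0.0007 V → 0.700 mV.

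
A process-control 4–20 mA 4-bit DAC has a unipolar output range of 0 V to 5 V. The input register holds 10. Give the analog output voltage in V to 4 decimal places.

3.1250 V

LSB = 5 V / 2^4 = 312.500 mV.
V_out = 0 + 10 × 0.3125 V = 3.125 V.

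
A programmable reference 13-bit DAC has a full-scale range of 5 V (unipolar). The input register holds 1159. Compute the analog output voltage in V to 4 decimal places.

0.7074 V

LSB = 5 V / 2^13 = 0.610 mV.
V_out = 0 + 1159 × 0.000610352 V = 0.707397 V.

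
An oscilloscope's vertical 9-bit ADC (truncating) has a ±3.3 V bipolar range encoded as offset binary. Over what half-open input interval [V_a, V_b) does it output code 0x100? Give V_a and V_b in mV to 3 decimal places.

LSB = 6.6/2^9 = 12.891 mV.
Code 0x100 = 256 decimal.
V_a = V_low + 256·LSB = 0 V; V_b = V_low + 257·LSB = 0.0128906 V.

[0.000 mV, 12.891 mV)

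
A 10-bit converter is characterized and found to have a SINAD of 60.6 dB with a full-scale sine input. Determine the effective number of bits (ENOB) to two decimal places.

9.77 bits

ENOB = (SINAD − 1.76) / 6.02 = (60.6 − 1.76)/6.02 = 9.774.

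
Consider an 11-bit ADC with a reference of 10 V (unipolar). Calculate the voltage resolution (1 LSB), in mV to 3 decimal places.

4.883 mV

Full-scale span = 10 V.
LSB = 10 / 2^11 = 10 / 2048 = 0.00488281 V = 4.883 mV.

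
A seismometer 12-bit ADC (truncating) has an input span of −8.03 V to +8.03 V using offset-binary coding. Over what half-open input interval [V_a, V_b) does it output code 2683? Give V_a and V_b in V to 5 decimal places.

[2.48977 V, 2.49369 V)

LSB = 16.06/2^12 = 3.921 mV.
V_a = V_low + 2683·LSB = 2.48977 V; V_b = V_low + 2684·LSB = 2.49369 V.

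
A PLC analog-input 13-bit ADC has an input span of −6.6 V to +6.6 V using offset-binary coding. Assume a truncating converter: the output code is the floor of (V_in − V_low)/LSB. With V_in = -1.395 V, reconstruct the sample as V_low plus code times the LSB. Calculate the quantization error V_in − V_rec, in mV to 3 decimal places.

LSB = 13.2/2^13 = 1.611 mV.
(-1.395 − (−6.6))/0.00161133 = 3230.2545; ⌊·⌋ gives code 3230.
Reconstructed: -1.3954102 V.
Error = -1.395 − (−1.3954102) = 0.000410156 V = 0.410 mV.

0.410 mV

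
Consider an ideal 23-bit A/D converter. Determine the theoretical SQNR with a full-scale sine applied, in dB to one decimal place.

140.2 dB

SNR ≈ 6.02·N + 1.76 dB = 6.02·23 + 1.76 = 140.22 dB.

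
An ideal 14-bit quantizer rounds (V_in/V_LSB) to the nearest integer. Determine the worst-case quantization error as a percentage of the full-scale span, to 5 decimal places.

0.00305 %

Rounding → worst-case error = ½ LSB = V_FS/2^15, so 100/32768 = 0.00305176 % of full scale.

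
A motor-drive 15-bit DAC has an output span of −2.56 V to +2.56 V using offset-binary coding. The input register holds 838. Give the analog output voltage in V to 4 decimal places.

LSB = 5.12 V / 2^15 = 156.25 µV.
V_out = (−2.56) + 838 × 0.00015625 V = -2.42906 V.

-2.4291 V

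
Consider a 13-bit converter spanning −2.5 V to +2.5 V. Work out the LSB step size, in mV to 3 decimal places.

0.610 mV

Full-scale span = 5 V.
LSB = 5 / 2^13 = 5 / 8192 = 0.000610352 V = 0.610 mV.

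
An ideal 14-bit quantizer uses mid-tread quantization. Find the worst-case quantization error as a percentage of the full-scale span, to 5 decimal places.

0.00305 %

Rounding → worst-case error = ½ LSB = V_FS/2^15, so 100/32768 = 0.00305176 % of full scale.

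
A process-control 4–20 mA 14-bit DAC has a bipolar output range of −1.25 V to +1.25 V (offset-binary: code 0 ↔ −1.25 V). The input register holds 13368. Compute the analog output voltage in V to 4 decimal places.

LSB = 2.5 V / 2^14 = 152.59 µV.
V_out = (−1.25) + 13368 × 0.000152588 V = 0.789795 V.

0.7898 V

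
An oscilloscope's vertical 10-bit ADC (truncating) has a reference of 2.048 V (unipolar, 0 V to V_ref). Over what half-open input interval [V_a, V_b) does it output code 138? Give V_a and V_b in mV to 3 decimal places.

[276.000 mV, 278.000 mV)

LSB = 2.048/2^10 = 2.000 mV.
V_a = V_low + 138·LSB = 0.276 V; V_b = V_low + 139·LSB = 0.278 V.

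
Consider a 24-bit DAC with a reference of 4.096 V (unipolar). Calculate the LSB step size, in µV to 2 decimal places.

Full-scale span = 4.096 V.
LSB = 4.096 / 2^24 = 4.096 / 16777216 = 2.44141e-07 V = 0.24 µV.

0.24 µV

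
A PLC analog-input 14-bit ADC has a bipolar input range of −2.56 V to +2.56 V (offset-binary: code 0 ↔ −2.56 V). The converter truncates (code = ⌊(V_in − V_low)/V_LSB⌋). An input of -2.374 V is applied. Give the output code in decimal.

code 595

LSB = 5.12 V / 16384 = 312.50 µV.
(-2.374 − (−2.56)) / 0.0003125 = 595.200 LSBs.
Floor → code 595.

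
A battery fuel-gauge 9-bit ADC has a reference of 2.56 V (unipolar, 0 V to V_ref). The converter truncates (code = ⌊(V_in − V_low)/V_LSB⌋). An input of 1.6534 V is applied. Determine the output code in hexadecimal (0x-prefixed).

LSB = 2.56 V / 512 = 5.000 mV.
(V_in − V_low)/LSB = (1.6534 − 0) / 0.005 = 330.680.
So the output code is 330.
In hexadecimal (0x-prefixed): 0x14A.

code 0x14A (decimal 330)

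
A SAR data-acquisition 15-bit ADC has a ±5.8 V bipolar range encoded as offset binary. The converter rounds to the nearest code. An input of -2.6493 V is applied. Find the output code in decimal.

code 8900

Full-scale span = 11.6 V; LSB = 11.6/2^15 = 354.00 µV.
(-2.6493 − (−5.8)) / 0.000354004 = 8900.184 LSBs.
round(8900.184) = 8900.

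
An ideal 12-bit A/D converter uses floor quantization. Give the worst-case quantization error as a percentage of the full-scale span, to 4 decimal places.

Truncating → worst-case error = 1 LSB = V_FS/2^12, so 100/4096 = 0.0244141 % of full scale.

0.0244 %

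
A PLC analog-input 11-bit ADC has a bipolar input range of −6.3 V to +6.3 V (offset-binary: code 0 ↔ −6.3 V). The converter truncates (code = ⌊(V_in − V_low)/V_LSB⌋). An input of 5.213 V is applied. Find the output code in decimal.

code 1871

LSB = 12.6 V / 2048 = 6.152 mV.
Input sits at 1871.319 steps above V_low.
So the output code is 1871.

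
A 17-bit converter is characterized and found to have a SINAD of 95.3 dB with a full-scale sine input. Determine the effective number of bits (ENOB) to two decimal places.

ENOB = (SINAD − 1.76) / 6.02 = (95.3 − 1.76)/6.02 = 15.538.

15.54 bits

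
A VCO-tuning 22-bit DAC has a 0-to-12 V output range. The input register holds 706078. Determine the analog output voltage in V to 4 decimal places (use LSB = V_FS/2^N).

2.0201 V

LSB = 12 V / 2^22 = 2.86 µV.
V_out = 0 + 706078 × 2.86102e-06 V = 2.02011 V.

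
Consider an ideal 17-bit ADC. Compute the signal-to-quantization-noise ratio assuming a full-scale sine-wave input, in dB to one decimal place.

SNR ≈ 6.02·N + 1.76 dB = 6.02·17 + 1.76 = 104.10 dB.

104.1 dB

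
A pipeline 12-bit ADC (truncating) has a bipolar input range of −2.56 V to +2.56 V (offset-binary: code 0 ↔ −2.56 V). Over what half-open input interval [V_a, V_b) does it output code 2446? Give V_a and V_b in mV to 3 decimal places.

[497.500 mV, 498.750 mV)

LSB = 5.12/2^12 = 1.250 mV.
V_a = V_low + 2446·LSB = 0.4975 V; V_b = V_low + 2447·LSB = 0.49875 V.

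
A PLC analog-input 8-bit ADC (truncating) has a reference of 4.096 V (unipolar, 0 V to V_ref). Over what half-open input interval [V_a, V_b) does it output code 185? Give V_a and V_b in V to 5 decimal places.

LSB = 4.096/2^8 = 16.000 mV.
V_a = V_low + 185·LSB = 2.96 V; V_b = V_low + 186·LSB = 2.976 V.

[2.96000 V, 2.97600 V)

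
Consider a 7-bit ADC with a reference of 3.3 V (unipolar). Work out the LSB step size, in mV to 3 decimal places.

25.781 mV

Full-scale span = 3.3 V.
LSB = 3.3 / 2^7 = 3.3 / 128 = 0.0257812 V = 25.781 mV.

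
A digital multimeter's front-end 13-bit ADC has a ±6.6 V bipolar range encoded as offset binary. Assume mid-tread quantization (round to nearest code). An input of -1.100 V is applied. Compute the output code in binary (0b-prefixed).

code 0b110101010101 (decimal 3413)

With 8192 levels over 13.2 V, one step is 1.611 mV.
(-1.100 − (−6.6)) / 0.00161133 = 3413.333 LSBs.
Round → code 3413.
In binary (0b-prefixed): 0b110101010101.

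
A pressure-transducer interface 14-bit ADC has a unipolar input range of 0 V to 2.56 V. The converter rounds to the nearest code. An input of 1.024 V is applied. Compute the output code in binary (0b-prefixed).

code 0b1100110011010 (decimal 6554)

With 16384 levels over 2.56 V, one step is 156.25 µV.
(1.024 − 0) / 0.00015625 = 6553.600 LSBs.
round(6553.600) = 6554.
In binary (0b-prefixed): 0b1100110011010.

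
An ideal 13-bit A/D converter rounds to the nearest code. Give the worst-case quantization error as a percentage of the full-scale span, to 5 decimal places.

Rounding → worst-case error = ½ LSB = V_FS/2^14, so 100/16384 = 0.00610352 % of full scale.

0.00610 %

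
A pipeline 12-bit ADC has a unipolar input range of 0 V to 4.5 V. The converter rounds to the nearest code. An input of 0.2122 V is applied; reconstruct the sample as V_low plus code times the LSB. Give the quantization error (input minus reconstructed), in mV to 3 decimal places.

One LSB is 4.5 V / 4096 = 1.099 mV.
(0.2122 − 0)/0.00109863 = 193.1492; round gives code 193.
V_rec = 0 + 193·0.00109863 = 0.21203613 V.
V_in − V_rec = 0.000163867 V = 0.164 mV.

0.164 mV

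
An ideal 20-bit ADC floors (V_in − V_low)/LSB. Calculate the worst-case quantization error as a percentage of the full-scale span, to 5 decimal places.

Truncating → worst-case error = 1 LSB = V_FS/2^20, so 100/1048576 = 9.53674e-05 % of full scale.

0.00010 %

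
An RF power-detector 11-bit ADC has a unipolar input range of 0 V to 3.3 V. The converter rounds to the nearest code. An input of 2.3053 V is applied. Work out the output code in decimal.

With 2048 levels over 3.3 V, one step is 1.611 mV.
(2.3053 − 0) / 0.00161133 = 1430.683 LSBs.
Round → code 1431.

code 1431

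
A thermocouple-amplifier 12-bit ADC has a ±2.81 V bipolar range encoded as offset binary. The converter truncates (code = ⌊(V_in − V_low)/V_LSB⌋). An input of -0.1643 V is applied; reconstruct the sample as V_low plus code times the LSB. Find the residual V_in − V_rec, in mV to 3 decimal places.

0.348 mV

One LSB is 5.62 V / 4096 = 1.372 mV.
(V_in − V_low)/LSB = (-0.1643 − (−2.81))/0.00137207 = 1928.2540 → code 1928 (floor).
V_rec = (−2.81) + 1928·0.00137207 = -0.16464844 V.
Difference: 0.000348438 V → 0.348 mV.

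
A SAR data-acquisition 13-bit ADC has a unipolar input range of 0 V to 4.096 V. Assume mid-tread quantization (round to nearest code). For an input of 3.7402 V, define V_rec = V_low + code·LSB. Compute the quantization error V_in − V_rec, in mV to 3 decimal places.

0.200 mV

One LSB is 4.096 V / 8192 = 0.500 mV.
(V_in − V_low)/LSB = (3.7402 − 0)/0.0005 = 7480.4000 → code 7480 (round).
V_rec = 0 + 7480·0.0005 = 3.74 V.
Difference: 0.0002 V → 0.200 mV.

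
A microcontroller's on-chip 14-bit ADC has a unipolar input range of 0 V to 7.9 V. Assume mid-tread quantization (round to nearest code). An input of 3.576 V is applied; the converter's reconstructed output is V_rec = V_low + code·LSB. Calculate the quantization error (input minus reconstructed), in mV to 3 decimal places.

One LSB is 7.9 V / 16384 = 482.18 µV.
Scaled input = 7416.3524 LSBs, so code = 7416.
Reconstructed: 3.5758301 V.
V_in − V_rec = 0.000169922 V = 0.170 mV.

0.170 mV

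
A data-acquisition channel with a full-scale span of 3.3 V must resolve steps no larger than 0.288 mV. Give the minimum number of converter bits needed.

14 bits

Number of steps required ≥ 3.3 V / 0.288 mV = 11458.33.
Need 2^N ≥ 11458.33; 2^13 = 8192, 2^14 = 16384.
Minimum N = 14.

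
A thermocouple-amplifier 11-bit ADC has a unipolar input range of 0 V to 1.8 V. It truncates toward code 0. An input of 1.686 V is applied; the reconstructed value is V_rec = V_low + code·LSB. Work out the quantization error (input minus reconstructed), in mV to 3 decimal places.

One LSB is 1.8 V / 2048 = 0.879 mV.
Scaled input = 1918.2933 LSBs, so code = 1918.
V_rec = 0 + 1918·0.000878906 = 1.6857422 V.
V_in − V_rec = 0.000257813 V = 0.258 mV.

0.258 mV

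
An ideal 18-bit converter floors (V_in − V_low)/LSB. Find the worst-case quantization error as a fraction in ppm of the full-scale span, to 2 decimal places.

3.81 ppm

Truncating → worst-case error = 1 LSB = V_FS/2^18, so 1e+06/262144 = 3.8147 ppm of full scale.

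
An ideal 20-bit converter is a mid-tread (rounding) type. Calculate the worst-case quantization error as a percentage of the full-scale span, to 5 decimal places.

Rounding → worst-case error = ½ LSB = V_FS/2^21, so 100/2097152 = 4.76837e-05 % of full scale.

0.00005 %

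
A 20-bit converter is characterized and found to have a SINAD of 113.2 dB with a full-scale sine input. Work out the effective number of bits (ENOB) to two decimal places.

18.51 bits

ENOB = (SINAD − 1.76) / 6.02 = (113.2 − 1.76)/6.02 = 18.512.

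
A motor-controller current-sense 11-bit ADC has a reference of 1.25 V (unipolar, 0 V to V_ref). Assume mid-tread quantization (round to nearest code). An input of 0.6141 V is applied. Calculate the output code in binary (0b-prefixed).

Full-scale span = 1.25 V; LSB = 1.25/2^11 = 0.610 mV.
Input sits at 1006.141 steps above V_low.
Round → code 1006.
In binary (0b-prefixed): 0b1111101110.

code 0b1111101110 (decimal 1006)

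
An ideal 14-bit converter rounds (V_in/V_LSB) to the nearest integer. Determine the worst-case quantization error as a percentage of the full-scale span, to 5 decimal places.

0.00305 %

Rounding → worst-case error = ½ LSB = V_FS/2^15, so 100/32768 = 0.00305176 % of full scale.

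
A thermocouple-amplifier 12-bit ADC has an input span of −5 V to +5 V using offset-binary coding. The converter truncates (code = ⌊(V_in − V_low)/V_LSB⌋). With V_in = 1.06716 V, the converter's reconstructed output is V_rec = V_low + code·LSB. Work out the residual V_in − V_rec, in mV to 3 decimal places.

One LSB is 10 V / 4096 = 2.441 mV.
(1.06716 − (−5))/0.00244141 = 2485.1087; ⌊·⌋ gives code 2485.
V_rec = (−5) + 2485·0.00244141 = 1.0668945 V.
Error = 1.06716 − 1.0668945 = 0.000265469 V = 0.265 mV.

0.265 mV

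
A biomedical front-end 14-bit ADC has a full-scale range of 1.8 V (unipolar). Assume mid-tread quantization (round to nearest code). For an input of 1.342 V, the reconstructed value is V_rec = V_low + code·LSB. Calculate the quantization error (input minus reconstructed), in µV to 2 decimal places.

20.02 µV

LSB = 1.8/2^14 = 109.86 µV.
(V_in − V_low)/LSB = (1.342 − 0)/0.000109863 = 12215.1822 → code 12215 (round).
V_rec = 0 + 12215·0.000109863 = 1.34198 V.
V_in − V_rec = 2.00195e-05 V = 20.02 µV.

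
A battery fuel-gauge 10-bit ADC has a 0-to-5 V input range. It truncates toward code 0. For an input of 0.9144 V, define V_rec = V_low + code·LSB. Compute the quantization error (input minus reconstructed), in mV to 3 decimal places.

1.314 mV

LSB = 5/2^10 = 4.883 mV.
(0.9144 − 0)/0.00488281 = 187.2691; ⌊·⌋ gives code 187.
Reconstructed: 0.91308594 V.
Difference: 0.00131406 V → 1.314 mV.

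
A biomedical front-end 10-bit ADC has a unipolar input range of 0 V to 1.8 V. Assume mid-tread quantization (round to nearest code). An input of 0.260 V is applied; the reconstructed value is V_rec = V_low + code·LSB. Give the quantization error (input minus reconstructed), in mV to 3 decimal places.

One LSB is 1.8 V / 1024 = 1.758 mV.
Scaled input = 147.9111 LSBs, so code = 148.
Code 148 maps back to 0 + 148×0.00175781 V = 0.26015625 V.
Error = 0.260 − 0.26015625 = -0.00015625 V = -0.156 mV.

-0.156 mV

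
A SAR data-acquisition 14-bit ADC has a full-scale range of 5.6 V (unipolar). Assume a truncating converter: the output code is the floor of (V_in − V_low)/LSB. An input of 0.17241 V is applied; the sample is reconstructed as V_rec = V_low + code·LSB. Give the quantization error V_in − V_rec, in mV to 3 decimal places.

0.144 mV

LSB = 5.6/2^14 = 341.80 µV.
Scaled input = 504.4224 LSBs, so code = 504.
Code 504 maps back to 0 + 504×0.000341797 V = 0.17226563 V.
Difference: 0.000144375 V → 0.144 mV.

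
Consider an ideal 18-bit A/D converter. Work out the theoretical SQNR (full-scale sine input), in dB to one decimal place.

110.1 dB

SNR ≈ 6.02·N + 1.76 dB = 6.02·18 + 1.76 = 110.12 dB.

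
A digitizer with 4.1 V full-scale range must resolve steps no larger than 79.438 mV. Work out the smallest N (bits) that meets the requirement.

Number of steps required ≥ 4.1 V / 79.438 mV = 51.61.
Need 2^N ≥ 51.61; 2^5 = 32, 2^6 = 64.
Minimum N = 6.

6 bits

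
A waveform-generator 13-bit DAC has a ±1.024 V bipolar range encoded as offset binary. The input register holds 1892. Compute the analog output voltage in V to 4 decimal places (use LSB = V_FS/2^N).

LSB = 2.048 V / 2^13 = 250.00 µV.
V_out = (−1.024) + 1892 × 0.00025 V = -0.551 V.

-0.5510 V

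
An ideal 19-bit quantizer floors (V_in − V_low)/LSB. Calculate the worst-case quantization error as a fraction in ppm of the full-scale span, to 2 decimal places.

1.91 ppm

Truncating → worst-case error = 1 LSB = V_FS/2^19, so 1e+06/524288 = 1.90735 ppm of full scale.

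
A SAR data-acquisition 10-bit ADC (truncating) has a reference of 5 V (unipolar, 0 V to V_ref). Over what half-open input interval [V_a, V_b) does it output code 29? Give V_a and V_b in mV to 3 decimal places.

LSB = 5/2^10 = 4.883 mV.
V_a = V_low + 29·LSB = 0.141602 V; V_b = V_low + 30·LSB = 0.146484 V.

[141.602 mV, 146.484 mV)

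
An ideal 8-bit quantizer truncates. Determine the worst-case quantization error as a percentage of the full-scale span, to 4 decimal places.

0.3906 %

Truncating → worst-case error = 1 LSB = V_FS/2^8, so 100/256 = 0.390625 % of full scale.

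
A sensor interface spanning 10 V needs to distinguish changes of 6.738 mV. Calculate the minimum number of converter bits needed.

11 bits

Number of steps required ≥ 10 V / 6.738 mV = 1484.12.
Need 2^N ≥ 1484.12; 2^10 = 1024, 2^11 = 2048.
Minimum N = 11.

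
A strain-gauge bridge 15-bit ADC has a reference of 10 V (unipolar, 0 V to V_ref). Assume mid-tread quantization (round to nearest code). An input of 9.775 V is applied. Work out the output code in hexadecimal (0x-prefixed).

Full-scale span = 10 V; LSB = 10/2^15 = 305.18 µV.
(V_in − V_low)/LSB = (9.775 − 0) / 0.000305176 = 32030.720.
round(32030.720) = 32031.
In hexadecimal (0x-prefixed): 0x7D1F.

code 0x7D1F (decimal 32031)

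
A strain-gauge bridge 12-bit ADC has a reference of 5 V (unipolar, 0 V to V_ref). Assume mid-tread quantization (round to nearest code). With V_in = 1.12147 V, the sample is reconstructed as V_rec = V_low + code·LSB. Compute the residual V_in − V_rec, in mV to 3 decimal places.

-0.356 mV

One LSB is 5 V / 4096 = 1.221 mV.
Scaled input = 918.7082 LSBs, so code = 919.
V_rec = 0 + 919·0.0012207 = 1.1218262 V.
Difference: -0.000356172 V → -0.356 mV.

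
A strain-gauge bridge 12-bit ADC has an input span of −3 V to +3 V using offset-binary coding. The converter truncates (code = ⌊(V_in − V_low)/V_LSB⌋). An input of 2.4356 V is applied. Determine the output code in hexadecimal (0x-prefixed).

code 0xE7E (decimal 3710)

With 4096 levels over 6 V, one step is 1.465 mV.
Input sits at 3710.703 steps above V_low.
So the output code is 3710.
In hexadecimal (0x-prefixed): 0xE7E.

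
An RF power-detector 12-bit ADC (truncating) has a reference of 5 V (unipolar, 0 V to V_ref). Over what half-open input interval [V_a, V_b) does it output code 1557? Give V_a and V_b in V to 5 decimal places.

LSB = 5/2^12 = 1.221 mV.
V_a = V_low + 1557·LSB = 1.90063 V; V_b = V_low + 1558·LSB = 1.90186 V.

[1.90063 V, 1.90186 V)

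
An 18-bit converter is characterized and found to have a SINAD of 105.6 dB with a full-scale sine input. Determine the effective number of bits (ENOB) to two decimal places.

17.25 bits

ENOB = (SINAD − 1.76) / 6.02 = (105.6 − 1.76)/6.02 = 17.249.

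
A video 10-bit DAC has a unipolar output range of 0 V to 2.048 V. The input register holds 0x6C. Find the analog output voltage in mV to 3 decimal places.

LSB = 2.048 V / 2^10 = 2.000 mV.
Code 0x6C = 108 decimal.
V_out = 0 + 108 × 0.002 V = 0.216 V.
= 216.000 mV.

216.000 mV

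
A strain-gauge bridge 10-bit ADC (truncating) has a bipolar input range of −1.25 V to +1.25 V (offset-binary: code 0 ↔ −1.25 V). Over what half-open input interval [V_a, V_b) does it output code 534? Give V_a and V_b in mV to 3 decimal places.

LSB = 2.5/2^10 = 2.441 mV.
V_a = V_low + 534·LSB = 0.0537109 V; V_b = V_low + 535·LSB = 0.0561523 V.

[53.711 mV, 56.152 mV)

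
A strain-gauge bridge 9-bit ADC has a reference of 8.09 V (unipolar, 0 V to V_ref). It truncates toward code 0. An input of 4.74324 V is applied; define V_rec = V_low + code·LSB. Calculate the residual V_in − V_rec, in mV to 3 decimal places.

3.006 mV

LSB = 8.09/2^9 = 15.801 mV.
Scaled input = 300.1902 LSBs, so code = 300.
V_rec = 0 + 300·0.0158008 = 4.7402344 V.
Error = 4.74324 − 4.7402344 = 0.00300563 V = 3.006 mV.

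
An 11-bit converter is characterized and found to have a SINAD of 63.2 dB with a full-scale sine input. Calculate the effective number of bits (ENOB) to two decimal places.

ENOB = (SINAD − 1.76) / 6.02 = (63.2 − 1.76)/6.02 = 10.206.

10.21 bits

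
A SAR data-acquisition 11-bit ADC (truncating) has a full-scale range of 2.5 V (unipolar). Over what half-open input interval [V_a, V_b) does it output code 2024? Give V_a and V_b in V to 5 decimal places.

LSB = 2.5/2^11 = 1.221 mV.
V_a = V_low + 2024·LSB = 2.4707 V; V_b = V_low + 2025·LSB = 2.47192 V.

[2.47070 V, 2.47192 V)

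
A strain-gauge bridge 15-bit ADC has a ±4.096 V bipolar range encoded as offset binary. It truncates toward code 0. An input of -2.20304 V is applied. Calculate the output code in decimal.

code 7571

LSB = 8.192 V / 32768 = 250.00 µV.
(V_in − V_low)/LSB = (-2.20304 − (−4.096)) / 0.00025 = 7571.840.
Floor → code 7571.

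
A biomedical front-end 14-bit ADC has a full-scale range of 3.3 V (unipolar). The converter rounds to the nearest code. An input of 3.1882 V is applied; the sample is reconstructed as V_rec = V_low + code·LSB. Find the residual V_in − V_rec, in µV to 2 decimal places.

LSB = 3.3/2^14 = 201.42 µV.
(V_in − V_low)/LSB = (3.1882 − 0)/0.000201416 = 15828.9299 → code 15829 (round).
Reconstructed: 3.1882141 V.
V_in − V_rec = -1.41113e-05 V = -14.11 µV.

-14.11 µV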